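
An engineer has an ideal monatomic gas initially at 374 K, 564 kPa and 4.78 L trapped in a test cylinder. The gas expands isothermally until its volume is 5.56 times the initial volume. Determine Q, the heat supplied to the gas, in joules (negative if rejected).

4630 J

n = P₁V₁/(RT₁) = 564×4.78/(8.314×374) = 0.867 mol.
Isothermal: T stays 374 K; PV = const ⇒ V₂ = 26.6 L, P₂ = 101 kPa.
ΔU = 0 (ideal gas, T constant).
W = nRT ln(V₂/V₁) = 0.867×8.314×374×ln(5.56) = 4630 J.
Q = ΔU + W = 4630 J.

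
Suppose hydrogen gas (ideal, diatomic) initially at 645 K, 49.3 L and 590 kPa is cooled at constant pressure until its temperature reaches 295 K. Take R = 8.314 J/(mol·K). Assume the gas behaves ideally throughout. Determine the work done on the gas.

15800 J

n = P₁V₁/(RT₁) = 590×49.3/(8.314×645) = 5.42 mol.
Isobaric: P stays 590 kPa; V/T = const ⇒ T₂ = 295 K, V₂ = 22.5 L.
W = PΔV = 590×(22.5−49.3) kPa·L = -15800 J.
Work done on the gas = −W_by = 15800 J.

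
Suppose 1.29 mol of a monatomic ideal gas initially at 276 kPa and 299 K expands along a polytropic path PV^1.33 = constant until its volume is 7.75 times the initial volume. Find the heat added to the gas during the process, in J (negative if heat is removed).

V₁ = nRT₁/P₁ = 1.29×8.314×299/276 = 11.6 L.
Polytropic n=1.33: T₂ = T₁(V₁/V₂)^(n−1) = 299×(0.129)^0.33 = 152 K; P₂ = P₁(V₁/V₂)^n = 18.1 kPa.
W = (P₁V₁−P₂V₂)/(n−1) = (276×11.6−18.1×90.0)/0.33 = 4770 J.
ΔU = nCvΔT = 1.29×12.5×(152−299) = -2360 J.
Q = ΔU + W = 2410 J.

2410 J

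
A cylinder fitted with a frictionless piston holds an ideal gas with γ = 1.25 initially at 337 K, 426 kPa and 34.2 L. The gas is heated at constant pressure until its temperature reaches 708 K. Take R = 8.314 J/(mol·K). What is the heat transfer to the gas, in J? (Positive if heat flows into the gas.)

80200 J

n = P₁V₁/(RT₁) = 426×34.2/(8.314×337) = 5.20 mol.
Isobaric: P stays 426 kPa; V/T = const ⇒ T₂ = 708 K, V₂ = 71.9 L.
W = PΔV = 426×(71.9−34.2) kPa·L = 16000 J.
ΔU = nCvΔT = 5.20×33.3×(708−337) = 64200 J.
Q = ΔU + W = nCpΔT = 80200 J.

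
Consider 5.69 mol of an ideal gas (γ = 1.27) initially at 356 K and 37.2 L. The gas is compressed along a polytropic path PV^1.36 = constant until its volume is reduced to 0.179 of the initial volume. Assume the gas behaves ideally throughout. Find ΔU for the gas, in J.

P₁ = nRT₁/V₁ = 5.69×8.314×356/37.2 = 453 kPa.
Polytropic n=1.36: T₂ = T₁(V₁/V₂)^(n−1) = 356×(5.59)^0.36 = 661 K; P₂ = P₁(V₁/V₂)^n = 4700 kPa.
For an ideal gas ΔU = nCvΔT with Cv = R/(γ−1) = 30.8 J/(mol·K).
ΔU = 5.69×30.8×(661−356) = 53500 J.

53500 J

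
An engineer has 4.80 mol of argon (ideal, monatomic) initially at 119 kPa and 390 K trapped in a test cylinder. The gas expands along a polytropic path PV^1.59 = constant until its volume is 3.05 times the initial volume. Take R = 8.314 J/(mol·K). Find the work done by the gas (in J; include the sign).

12700 J

V₁ = nRT₁/P₁ = 4.80×8.314×390/119 = 131 L.
Polytropic n=1.59: T₂ = T₁(V₁/V₂)^(n−1) = 390×(0.328)^0.59 = 202 K; P₂ = P₁(V₁/V₂)^n = 20.2 kPa.
W = (P₁V₁−P₂V₂)/(n−1) = (119×131−20.2×399)/0.59 = 12700 J.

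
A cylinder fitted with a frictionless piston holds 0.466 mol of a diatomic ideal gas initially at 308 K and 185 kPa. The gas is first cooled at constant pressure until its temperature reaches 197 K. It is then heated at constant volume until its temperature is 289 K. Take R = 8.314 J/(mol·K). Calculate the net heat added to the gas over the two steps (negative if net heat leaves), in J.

-614 J

V₁ = nRT₁/P₁ = 0.466×8.314×308/185 = 6.45 L.
Step 1 — Isobaric: P stays 185 kPa; V/T = const ⇒ T₂ = 197 K, V₂ = 4.13 L.
W = PΔV = 185×(4.13−6.45) kPa·L = -430 J.
ΔU = nCvΔT = 0.466×20.8×(197−308) = -1080 J.
Q = ΔU + W = nCpΔT = -1510 J.
State after step 1: P = 185 kPa, V = 4.13 L, T = 197 K.
Step 2 — Isochoric: V stays 4.13 L; P/T = const ⇒ T₂ = 289 K, P₂ = 271 kPa.
W = 0 (no volume change).
ΔU = nCvΔT = 0.466×20.8×(289−197) = 891 J.
Q = ΔU = 891 J.
Net over both steps: W = -430 J, Q = -614 J, ΔU = -184 J.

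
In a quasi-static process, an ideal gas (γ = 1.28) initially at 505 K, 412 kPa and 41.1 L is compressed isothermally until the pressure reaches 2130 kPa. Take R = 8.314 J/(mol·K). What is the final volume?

7.95 L

Isothermal: T stays 505 K; PV = const ⇒ V₂ = 7.95 L, P₂ = 2130 kPa.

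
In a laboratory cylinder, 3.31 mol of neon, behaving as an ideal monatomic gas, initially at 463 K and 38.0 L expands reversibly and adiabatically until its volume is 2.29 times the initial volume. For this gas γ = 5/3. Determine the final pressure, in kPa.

P₁ = nRT₁/V₁ = 3.31×8.314×463/38.0 = 335 kPa.
Adiabatic: TV^(γ−1) = const ⇒ T₂ = 463×(0.437)^0.667 = 266 K; PV^γ = const ⇒ P₂ = 84.3 kPa.

84.3 kPa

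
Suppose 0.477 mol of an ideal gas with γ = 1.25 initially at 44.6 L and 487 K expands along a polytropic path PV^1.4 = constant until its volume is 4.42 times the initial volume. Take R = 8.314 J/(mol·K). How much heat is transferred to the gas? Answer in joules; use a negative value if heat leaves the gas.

P₁ = nRT₁/V₁ = 0.477×8.314×487/44.6 = 43.3 kPa.
Polytropic n=1.4: T₂ = T₁(V₁/V₂)^(n−1) = 487×(0.226)^0.40 = 269 K; P₂ = P₁(V₁/V₂)^n = 5.41 kPa.
W = (P₁V₁−P₂V₂)/(n−1) = (43.3×44.6−5.41×197)/0.40 = 2160 J.
ΔU = nCvΔT = 0.477×33.3×(269−487) = -3460 J.
Q = ΔU + W = -1300 J.

-1300 J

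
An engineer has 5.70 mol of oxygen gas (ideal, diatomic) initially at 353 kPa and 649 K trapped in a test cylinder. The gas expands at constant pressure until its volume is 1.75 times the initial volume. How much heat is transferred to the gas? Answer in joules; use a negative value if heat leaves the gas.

80700 J

V₁ = nRT₁/P₁ = 5.70×8.314×649/353 = 87.1 L.
Isobaric: P stays 353 kPa; V/T = const ⇒ T₂ = 1140 K, V₂ = 152 L.
W = PΔV = 353×(152−87.1) kPa·L = 23100 J.
ΔU = nCvΔT = 5.70×20.8×(1140−649) = 57700 J.
Q = ΔU + W = nCpΔT = 80700 J.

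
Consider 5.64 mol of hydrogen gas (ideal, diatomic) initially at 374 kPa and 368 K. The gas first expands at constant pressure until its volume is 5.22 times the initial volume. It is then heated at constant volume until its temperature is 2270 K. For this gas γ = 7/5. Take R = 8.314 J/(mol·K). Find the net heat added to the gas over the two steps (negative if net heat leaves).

296000 J

V₁ = nRT₁/P₁ = 5.64×8.314×368/374 = 46.1 L.
Step 1 — Isobaric: P stays 374 kPa; V/T = const ⇒ T₂ = 1920 K, V₂ = 241 L.
W = PΔV = 374×(241−46.1) kPa·L = 72800 J.
ΔU = nCvΔT = 5.64×20.8×(1920−368) = 182000 J.
Q = ΔU + W = nCpΔT = 255000 J.
State after step 1: P = 374 kPa, V = 241 L, T = 1920 K.
Step 2 — Isochoric: V stays 241 L; P/T = const ⇒ T₂ = 2270 K, P₂ = 442 kPa.
W = 0 (no volume change).
ΔU = nCvΔT = 5.64×20.8×(2270−1920) = 40900 J.
Q = ΔU = 40900 J.
Net over both steps: W = 72800 J, Q = 296000 J, ΔU = 223000 J.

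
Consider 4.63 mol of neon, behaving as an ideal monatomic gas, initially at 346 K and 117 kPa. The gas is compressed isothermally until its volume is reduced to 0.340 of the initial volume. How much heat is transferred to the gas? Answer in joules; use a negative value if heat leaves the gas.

V₁ = nRT₁/P₁ = 4.63×8.314×346/117 = 114 L.
Isothermal: T stays 346 K; PV = const ⇒ V₂ = 38.7 L, P₂ = 344 kPa.
ΔU = 0 (ideal gas, T constant).
W = nRT ln(V₂/V₁) = 4.63×8.314×346×ln(0.340) = -14400 J.
Q = ΔU + W = -14400 J.

-14400 J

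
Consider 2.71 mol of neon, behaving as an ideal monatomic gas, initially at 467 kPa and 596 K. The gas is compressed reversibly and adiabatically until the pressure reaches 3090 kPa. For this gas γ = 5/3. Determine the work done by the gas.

-22700 J

V₁ = nRT₁/P₁ = 2.71×8.314×596/467 = 28.8 L.
Adiabatic: T₂/T₁ = (P₂/P₁)^((γ−1)/γ) ⇒ T₂ = 596×(6.62)^0.400 = 1270 K; V₂ = 9.25 L.
ΔU = nCvΔT = 2.71×12.5×(1270−596) = 22700 J.
Q = 0 for an adiabatic process, so W = −ΔU = -22700 J.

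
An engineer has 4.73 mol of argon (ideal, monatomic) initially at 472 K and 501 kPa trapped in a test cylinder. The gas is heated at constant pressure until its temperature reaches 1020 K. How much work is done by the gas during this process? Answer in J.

V₁ = nRT₁/P₁ = 4.73×8.314×472/501 = 37.0 L.
Isobaric: P stays 501 kPa; V/T = const ⇒ T₂ = 1020 K, V₂ = 80.1 L.
W = PΔV = 501×(80.1−37.0) kPa·L = 21600 J.

21600 J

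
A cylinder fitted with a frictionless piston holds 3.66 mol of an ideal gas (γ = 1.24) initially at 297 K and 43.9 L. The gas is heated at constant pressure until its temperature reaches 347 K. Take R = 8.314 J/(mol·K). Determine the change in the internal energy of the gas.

6340 J

P₁ = nRT₁/V₁ = 3.66×8.314×297/43.9 = 206 kPa.
Isobaric: P stays 206 kPa; V/T = const ⇒ T₂ = 347 K, V₂ = 51.3 L.
For an ideal gas ΔU = nCvΔT with Cv = R/(γ−1) = 34.6 J/(mol·K).
ΔU = 3.66×34.6×(347−297) = 6340 J.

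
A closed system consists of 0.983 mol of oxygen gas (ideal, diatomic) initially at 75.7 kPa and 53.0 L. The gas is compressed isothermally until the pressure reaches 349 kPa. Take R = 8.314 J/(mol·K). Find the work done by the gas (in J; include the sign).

T₁ = P₁V₁/(nR) = 75.7×53.0/(0.983×8.314) = 491 K.
Isothermal: T stays 491 K; PV = const ⇒ V₂ = 11.5 L, P₂ = 349 kPa.
W = nRT ln(V₂/V₁) = 0.983×8.314×491×ln(0.217) = -6130 J.

-6130 J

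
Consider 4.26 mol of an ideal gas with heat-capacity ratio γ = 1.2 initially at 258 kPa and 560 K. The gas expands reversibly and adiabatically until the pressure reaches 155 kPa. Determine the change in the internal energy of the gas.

-8070 J

V₁ = nRT₁/P₁ = 4.26×8.314×560/258 = 76.9 L.
Adiabatic: T₂/T₁ = (P₂/P₁)^((γ−1)/γ) ⇒ T₂ = 560×(0.601)^0.167 = 514 K; V₂ = 118 L.
For an ideal gas ΔU = nCvΔT with Cv = R/(γ−1) = 41.6 J/(mol·K).
ΔU = 4.26×41.6×(514−560) = -8070 J.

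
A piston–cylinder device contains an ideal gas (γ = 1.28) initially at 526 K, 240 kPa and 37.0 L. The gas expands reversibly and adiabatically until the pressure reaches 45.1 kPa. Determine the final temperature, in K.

Adiabatic: T₂/T₁ = (P₂/P₁)^((γ−1)/γ) ⇒ T₂ = 526×(0.188)^0.219 = 365 K; V₂ = 137 L.

365 K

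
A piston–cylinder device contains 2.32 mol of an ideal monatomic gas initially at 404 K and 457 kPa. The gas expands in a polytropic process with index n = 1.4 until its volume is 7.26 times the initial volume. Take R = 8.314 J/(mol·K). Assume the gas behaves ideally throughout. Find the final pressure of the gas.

V₁ = nRT₁/P₁ = 2.32×8.314×404/457 = 17.1 L.
Polytropic n=1.4: T₂ = T₁(V₁/V₂)^(n−1) = 404×(0.138)^0.40 = 183 K; P₂ = P₁(V₁/V₂)^n = 28.5 kPa.

28.5 kPa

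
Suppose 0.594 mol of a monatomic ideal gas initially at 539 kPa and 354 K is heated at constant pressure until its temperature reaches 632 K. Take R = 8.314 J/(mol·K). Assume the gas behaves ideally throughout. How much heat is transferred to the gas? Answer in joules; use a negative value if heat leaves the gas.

V₁ = nRT₁/P₁ = 0.594×8.314×354/539 = 3.24 L.
Isobaric: P stays 539 kPa; V/T = const ⇒ T₂ = 632 K, V₂ = 5.79 L.
W = PΔV = 539×(5.79−3.24) kPa·L = 1370 J.
ΔU = nCvΔT = 0.594×12.5×(632−354) = 2060 J.
Q = ΔU + W = nCpΔT = 3430 J.

3430 J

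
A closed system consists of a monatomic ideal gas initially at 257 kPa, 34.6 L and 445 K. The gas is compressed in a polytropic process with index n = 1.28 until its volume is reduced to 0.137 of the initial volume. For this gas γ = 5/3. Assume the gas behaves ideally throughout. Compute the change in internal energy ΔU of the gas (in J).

9930 J

n = P₁V₁/(RT₁) = 257×34.6/(8.314×445) = 2.40 mol.
Polytropic n=1.28: T₂ = T₁(V₁/V₂)^(n−1) = 445×(7.30)^0.28 = 776 K; P₂ = P₁(V₁/V₂)^n = 3270 kPa.
For an ideal gas ΔU = nCvΔT with Cv = (3/2)R = 12.5 J/(mol·K).
ΔU = 2.40×12.5×(776−445) = 9930 J.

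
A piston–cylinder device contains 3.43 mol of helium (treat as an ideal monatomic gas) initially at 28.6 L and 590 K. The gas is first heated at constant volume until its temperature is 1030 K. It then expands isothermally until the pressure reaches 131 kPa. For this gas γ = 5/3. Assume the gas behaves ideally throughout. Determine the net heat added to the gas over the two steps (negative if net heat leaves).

P₁ = nRT₁/V₁ = 3.43×8.314×590/28.6 = 588 kPa.
Step 1 — Isochoric: V stays 28.6 L; P/T = const ⇒ T₂ = 1030 K, P₂ = 1030 kPa.
W = 0 (no volume change).
ΔU = nCvΔT = 3.43×12.5×(1030−590) = 18800 J.
Q = ΔU = 18800 J.
State after step 1: P = 1030 kPa, V = 28.6 L, T = 1030 K.
Step 2 — Isothermal: T stays 1030 K; PV = const ⇒ V₂ = 224 L, P₂ = 131 kPa.
ΔU = 0 (ideal gas, T constant).
W = nRT ln(V₂/V₁) = 3.43×8.314×1030×ln(7.84) = 60500 J.
Q = ΔU + W = 60500 J.
Net over both steps: W = 60500 J, Q = 79300 J, ΔU = 18800 J.

79300 J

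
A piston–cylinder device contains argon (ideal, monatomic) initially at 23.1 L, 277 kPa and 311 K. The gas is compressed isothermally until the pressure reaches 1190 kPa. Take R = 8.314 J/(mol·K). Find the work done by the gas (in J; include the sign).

n = P₁V₁/(RT₁) = 277×23.1/(8.314×311) = 2.47 mol.
Isothermal: T stays 311 K; PV = const ⇒ V₂ = 5.38 L, P₂ = 1190 kPa.
W = nRT ln(V₂/V₁) = 2.47×8.314×311×ln(0.233) = -9330 J.

-9330 J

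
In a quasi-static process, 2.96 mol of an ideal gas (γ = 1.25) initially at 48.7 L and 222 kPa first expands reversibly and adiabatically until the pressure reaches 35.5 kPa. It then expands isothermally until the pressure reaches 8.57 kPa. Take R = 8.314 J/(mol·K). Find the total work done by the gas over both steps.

23900 J

T₁ = P₁V₁/(nR) = 222×48.7/(2.96×8.314) = 439 K.
Step 1 — Adiabatic: T₂/T₁ = (P₂/P₁)^((γ−1)/γ) ⇒ T₂ = 439×(0.160)^0.200 = 304 K; V₂ = 211 L.
ΔU = nCvΔT = 2.96×33.3×(304−439) = -13300 J.
Q = 0 for an adiabatic process, so W = −ΔU = 13300 J.
State after step 1: P = 35.5 kPa, V = 211 L, T = 304 K.
Step 2 — Isothermal: T stays 304 K; PV = const ⇒ V₂ = 874 L, P₂ = 8.57 kPa.
ΔU = 0 (ideal gas, T constant).
W = nRT ln(V₂/V₁) = 2.96×8.314×304×ln(4.14) = 10600 J.
Q = ΔU + W = 10600 J.
Net over both steps: W = 23900 J, Q = 10600 J, ΔU = -13300 J.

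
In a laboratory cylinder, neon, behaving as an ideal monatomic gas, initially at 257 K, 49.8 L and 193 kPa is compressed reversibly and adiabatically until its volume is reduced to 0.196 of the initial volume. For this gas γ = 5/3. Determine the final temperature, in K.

762 K

Adiabatic: TV^(γ−1) = const ⇒ T₂ = 257×(5.10)^0.667 = 762 K; PV^γ = const ⇒ P₂ = 2920 kPa.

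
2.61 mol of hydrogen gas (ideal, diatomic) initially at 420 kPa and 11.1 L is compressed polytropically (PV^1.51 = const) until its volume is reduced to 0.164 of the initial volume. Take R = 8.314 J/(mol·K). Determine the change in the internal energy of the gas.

17700 J

T₁ = P₁V₁/(nR) = 420×11.1/(2.61×8.314) = 215 K.
Polytropic n=1.51: T₂ = T₁(V₁/V₂)^(n−1) = 215×(6.10)^0.51 = 540 K; P₂ = P₁(V₁/V₂)^n = 6440 kPa.
For an ideal gas ΔU = nCvΔT with Cv = (5/2)R = 20.8 J/(mol·K).
ΔU = 2.61×20.8×(540−215) = 17700 J.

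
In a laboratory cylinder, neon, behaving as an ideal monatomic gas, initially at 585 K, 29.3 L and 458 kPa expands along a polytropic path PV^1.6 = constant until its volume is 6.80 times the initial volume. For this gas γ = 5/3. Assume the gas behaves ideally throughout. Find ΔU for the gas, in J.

n = P₁V₁/(RT₁) = 458×29.3/(8.314×585) = 2.76 mol.
Polytropic n=1.6: T₂ = T₁(V₁/V₂)^(n−1) = 585×(0.147)^0.60 = 185 K; P₂ = P₁(V₁/V₂)^n = 21.3 kPa.
For an ideal gas ΔU = nCvΔT with Cv = (3/2)R = 12.5 J/(mol·K).
ΔU = 2.76×12.5×(185−585) = -13800 J.

-13800 J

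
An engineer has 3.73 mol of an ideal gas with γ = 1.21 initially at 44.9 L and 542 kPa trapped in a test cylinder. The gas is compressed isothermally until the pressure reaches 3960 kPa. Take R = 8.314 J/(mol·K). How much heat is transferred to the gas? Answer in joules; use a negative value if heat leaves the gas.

-48400 J

T₁ = P₁V₁/(nR) = 542×44.9/(3.73×8.314) = 785 K.
Isothermal: T stays 785 K; PV = const ⇒ V₂ = 6.15 L, P₂ = 3960 kPa.
ΔU = 0 (ideal gas, T constant).
W = nRT ln(V₂/V₁) = 3.73×8.314×785×ln(0.137) = -48400 J.
Q = ΔU + W = -48400 J.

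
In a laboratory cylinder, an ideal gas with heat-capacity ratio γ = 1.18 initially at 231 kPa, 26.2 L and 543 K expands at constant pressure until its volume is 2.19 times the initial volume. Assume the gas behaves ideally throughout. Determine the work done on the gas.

-7200 J

n = P₁V₁/(RT₁) = 231×26.2/(8.314×543) = 1.34 mol.
Isobaric: P stays 231 kPa; V/T = const ⇒ T₂ = 1190 K, V₂ = 57.4 L.
W = PΔV = 231×(57.4−26.2) kPa·L = 7200 J.
Work done on the gas = −W_by = -7200 J.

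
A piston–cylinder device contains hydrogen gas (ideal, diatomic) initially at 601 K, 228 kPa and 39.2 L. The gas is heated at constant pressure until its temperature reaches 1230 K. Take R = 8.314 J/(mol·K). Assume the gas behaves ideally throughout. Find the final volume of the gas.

80.2 L

Isobaric: P stays 228 kPa; V/T = const ⇒ T₂ = 1230 K, V₂ = 80.2 L.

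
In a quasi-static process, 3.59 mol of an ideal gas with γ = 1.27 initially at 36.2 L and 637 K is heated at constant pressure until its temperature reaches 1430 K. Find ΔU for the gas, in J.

87700 J

P₁ = nRT₁/V₁ = 3.59×8.314×637/36.2 = 525 kPa.
Isobaric: P stays 525 kPa; V/T = const ⇒ T₂ = 1430 K, V₂ = 81.3 L.
For an ideal gas ΔU = nCvΔT with Cv = R/(γ−1) = 30.8 J/(mol·K).
ΔU = 3.59×30.8×(1430−637) = 87700 J.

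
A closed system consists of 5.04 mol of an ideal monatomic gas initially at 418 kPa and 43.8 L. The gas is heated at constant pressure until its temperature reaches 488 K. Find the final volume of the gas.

T₁ = P₁V₁/(nR) = 418×43.8/(5.04×8.314) = 437 K.
Isobaric: P stays 418 kPa; V/T = const ⇒ T₂ = 488 K, V₂ = 48.9 L.

48.9 L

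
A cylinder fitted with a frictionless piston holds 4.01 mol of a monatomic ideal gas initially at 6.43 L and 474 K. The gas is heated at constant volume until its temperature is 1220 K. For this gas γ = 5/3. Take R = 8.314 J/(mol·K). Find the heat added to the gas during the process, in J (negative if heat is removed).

37300 J

P₁ = nRT₁/V₁ = 4.01×8.314×474/6.43 = 2460 kPa.
Isochoric: V stays 6.43 L; P/T = const ⇒ T₂ = 1220 K, P₂ = 6330 kPa.
W = 0 (no volume change).
ΔU = nCvΔT = 4.01×12.5×(1220−474) = 37300 J.
Q = ΔU = 37300 J.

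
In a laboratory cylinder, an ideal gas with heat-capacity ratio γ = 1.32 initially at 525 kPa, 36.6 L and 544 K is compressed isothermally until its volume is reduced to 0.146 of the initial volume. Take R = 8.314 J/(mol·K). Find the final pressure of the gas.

Isothermal: T stays 544 K; PV = const ⇒ V₂ = 5.34 L, P₂ = 3600 kPa.

3600 kPa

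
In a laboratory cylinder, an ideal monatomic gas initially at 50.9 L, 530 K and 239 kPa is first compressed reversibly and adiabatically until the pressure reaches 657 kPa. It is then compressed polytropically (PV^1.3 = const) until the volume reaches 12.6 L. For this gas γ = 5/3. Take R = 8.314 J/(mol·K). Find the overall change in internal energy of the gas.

n = P₁V₁/(RT₁) = 239×50.9/(8.314×530) = 2.76 mol.
Step 1 — Adiabatic: T₂/T₁ = (P₂/P₁)^((γ−1)/γ) ⇒ T₂ = 530×(2.75)^0.400 = 794 K; V₂ = 27.7 L.
ΔU = nCvΔT = 2.76×12.5×(794−530) = 9100 J.
Q = 0 for an adiabatic process, so W = −ΔU = -9100 J.
State after step 1: P = 657 kPa, V = 27.7 L, T = 794 K.
Step 2 — Polytropic n=1.3: T₂ = T₁(V₁/V₂)^(n−1) = 794×(2.20)^0.30 = 1010 K; P₂ = P₁(V₁/V₂)^n = 1830 kPa.
W = (P₁V₁−P₂V₂)/(n−1) = (657×27.7−1830×12.6)/0.30 = -16200 J.
ΔU = nCvΔT = 2.76×12.5×(1010−794) = 7310 J.
Q = ΔU + W = -8930 J.
Net over both steps: W = -25300 J, Q = -8930 J, ΔU = 16400 J.

16400 J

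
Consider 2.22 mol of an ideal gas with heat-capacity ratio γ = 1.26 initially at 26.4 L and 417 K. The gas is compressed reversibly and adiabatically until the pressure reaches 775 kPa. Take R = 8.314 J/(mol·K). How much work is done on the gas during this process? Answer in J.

6620 J

P₁ = nRT₁/V₁ = 2.22×8.314×417/26.4 = 292 kPa.
Adiabatic: T₂/T₁ = (P₂/P₁)^((γ−1)/γ) ⇒ T₂ = 417×(2.66)^0.206 = 510 K; V₂ = 12.2 L.
ΔU = nCvΔT = 2.22×32.0×(510−417) = 6620 J.
Q = 0 for an adiabatic process, so W = −ΔU = -6620 J.
Work done on the gas = −W_by = 6620 J.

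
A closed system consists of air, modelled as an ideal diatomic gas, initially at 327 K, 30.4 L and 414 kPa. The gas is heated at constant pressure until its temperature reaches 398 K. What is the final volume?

37.0 L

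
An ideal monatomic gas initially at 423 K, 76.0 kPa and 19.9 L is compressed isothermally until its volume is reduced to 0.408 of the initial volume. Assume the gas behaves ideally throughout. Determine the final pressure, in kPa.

Isothermal: T stays 423 K; PV = const ⇒ V₂ = 8.12 L, P₂ = 186 kPa.

186 kPa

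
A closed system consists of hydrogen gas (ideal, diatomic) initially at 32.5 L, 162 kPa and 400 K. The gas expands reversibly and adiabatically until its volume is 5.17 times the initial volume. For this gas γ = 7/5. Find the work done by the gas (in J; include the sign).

n = P₁V₁/(RT₁) = 162×32.5/(8.314×400) = 1.58 mol.
Adiabatic: TV^(γ−1) = const ⇒ T₂ = 400×(0.193)^0.400 = 207 K; PV^γ = const ⇒ P₂ = 16.2 kPa.
ΔU = nCvΔT = 1.58×20.8×(207−400) = -6340 J.
Q = 0 for an adiabatic process, so W = −ΔU = 6340 J.

6340 J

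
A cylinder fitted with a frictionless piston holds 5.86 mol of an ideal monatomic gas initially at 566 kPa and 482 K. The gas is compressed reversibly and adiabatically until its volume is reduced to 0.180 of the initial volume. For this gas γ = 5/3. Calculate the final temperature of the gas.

1510 K

V₁ = nRT₁/P₁ = 5.86×8.314×482/566 = 41.5 L.
Adiabatic: TV^(γ−1) = const ⇒ T₂ = 482×(5.56)^0.667 = 1510 K; PV^γ = const ⇒ P₂ = 9860 kPa.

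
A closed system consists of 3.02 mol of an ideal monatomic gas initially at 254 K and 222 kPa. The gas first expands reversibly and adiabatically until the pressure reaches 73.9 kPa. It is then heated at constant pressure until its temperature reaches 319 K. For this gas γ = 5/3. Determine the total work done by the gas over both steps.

V₁ = nRT₁/P₁ = 3.02×8.314×254/222 = 28.7 L.
Step 1 — Adiabatic: T₂/T₁ = (P₂/P₁)^((γ−1)/γ) ⇒ T₂ = 254×(0.333)^0.400 = 164 K; V₂ = 55.6 L.
ΔU = nCvΔT = 3.02×12.5×(164−254) = -3410 J.
Q = 0 for an adiabatic process, so W = −ΔU = 3410 J.
State after step 1: P = 73.9 kPa, V = 55.6 L, T = 164 K.
Step 2 — Isobaric: P stays 73.9 kPa; V/T = const ⇒ T₂ = 319 K, V₂ = 108 L.
W = PΔV = 73.9×(108−55.6) kPa·L = 3900 J.
ΔU = nCvΔT = 3.02×12.5×(319−164) = 5850 J.
Q = ΔU + W = nCpΔT = 9760 J.
Net over both steps: W = 7310 J, Q = 9760 J, ΔU = 2450 J.

7310 J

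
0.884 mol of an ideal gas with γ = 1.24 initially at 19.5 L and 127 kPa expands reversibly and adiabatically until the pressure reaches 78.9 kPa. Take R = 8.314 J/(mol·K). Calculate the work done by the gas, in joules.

T₁ = P₁V₁/(nR) = 127×19.5/(0.884×8.314) = 337 K.
Adiabatic: T₂/T₁ = (P₂/P₁)^((γ−1)/γ) ⇒ T₂ = 337×(0.621)^0.194 = 307 K; V₂ = 28.6 L.
ΔU = nCvΔT = 0.884×34.6×(307−337) = -908 J.
Q = 0 for an adiabatic process, so W = −ΔU = 908 J.

908 J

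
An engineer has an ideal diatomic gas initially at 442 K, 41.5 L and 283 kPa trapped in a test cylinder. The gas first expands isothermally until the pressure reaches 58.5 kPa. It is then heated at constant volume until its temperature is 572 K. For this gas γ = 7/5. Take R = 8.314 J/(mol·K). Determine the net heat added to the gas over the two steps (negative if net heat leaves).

n = P₁V₁/(RT₁) = 283×41.5/(8.314×442) = 3.20 mol.
Step 1 — Isothermal: T stays 442 K; PV = const ⇒ V₂ = 201 L, P₂ = 58.5 kPa.
ΔU = 0 (ideal gas, T constant).
W = nRT ln(V₂/V₁) = 3.20×8.314×442×ln(4.84) = 18500 J.
Q = ΔU + W = 18500 J.
State after step 1: P = 58.5 kPa, V = 201 L, T = 442 K.
Step 2 — Isochoric: V stays 201 L; P/T = const ⇒ T₂ = 572 K, P₂ = 75.7 kPa.
W = 0 (no volume change).
ΔU = nCvΔT = 3.20×20.8×(572−442) = 8640 J.
Q = ΔU = 8640 J.
Net over both steps: W = 18500 J, Q = 27100 J, ΔU = 8640 J.

27100 J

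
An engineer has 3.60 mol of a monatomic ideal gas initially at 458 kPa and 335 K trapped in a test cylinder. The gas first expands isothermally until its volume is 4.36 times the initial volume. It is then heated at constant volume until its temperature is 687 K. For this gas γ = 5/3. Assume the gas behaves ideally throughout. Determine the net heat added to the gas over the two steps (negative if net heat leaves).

30600 J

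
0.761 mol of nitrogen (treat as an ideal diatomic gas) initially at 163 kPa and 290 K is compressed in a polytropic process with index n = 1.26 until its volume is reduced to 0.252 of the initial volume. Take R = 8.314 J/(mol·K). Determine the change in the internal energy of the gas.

V₁ = nRT₁/P₁ = 0.761×8.314×290/163 = 11.3 L.
Polytropic n=1.26: T₂ = T₁(V₁/V₂)^(n−1) = 290×(3.97)^0.26 = 415 K; P₂ = P₁(V₁/V₂)^n = 926 kPa.
For an ideal gas ΔU = nCvΔT with Cv = (5/2)R = 20.8 J/(mol·K).
ΔU = 0.761×20.8×(415−290) = 1980 J.

1980 J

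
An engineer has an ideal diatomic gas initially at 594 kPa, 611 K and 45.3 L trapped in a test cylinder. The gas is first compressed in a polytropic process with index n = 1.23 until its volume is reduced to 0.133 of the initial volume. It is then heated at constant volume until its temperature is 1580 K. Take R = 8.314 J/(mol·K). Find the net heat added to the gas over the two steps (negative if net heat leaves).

37600 J

n = P₁V₁/(RT₁) = 594×45.3/(8.314×611) = 5.30 mol.
Step 1 — Polytropic n=1.23: T₂ = T₁(V₁/V₂)^(n−1) = 611×(7.52)^0.23 = 972 K; P₂ = P₁(V₁/V₂)^n = 7100 kPa.
W = (P₁V₁−P₂V₂)/(n−1) = (594×45.3−7100×6.02)/0.23 = -69100 J.
ΔU = nCvΔT = 5.30×20.8×(972−611) = 39700 J.
Q = ΔU + W = -29400 J.
State after step 1: P = 7100 kPa, V = 6.02 L, T = 972 K.
Step 2 — Isochoric: V stays 6.02 L; P/T = const ⇒ T₂ = 1580 K, P₂ = 11500 kPa.
W = 0 (no volume change).
ΔU = nCvΔT = 5.30×20.8×(1580−972) = 67000 J.
Q = ΔU = 67000 J.
Net over both steps: W = -69100 J, Q = 37600 J, ΔU = 107000 J.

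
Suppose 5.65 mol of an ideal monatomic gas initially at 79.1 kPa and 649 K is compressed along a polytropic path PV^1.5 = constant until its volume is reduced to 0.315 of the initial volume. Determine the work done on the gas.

47700 J

V₁ = nRT₁/P₁ = 5.65×8.314×649/79.1 = 385 L.
Polytropic n=1.5: T₂ = T₁(V₁/V₂)^(n−1) = 649×(3.17)^0.50 = 1160 K; P₂ = P₁(V₁/V₂)^n = 447 kPa.
W = (P₁V₁−P₂V₂)/(n−1) = (79.1×385−447×121)/0.50 = -47700 J.
Work done on the gas = −W_by = 47700 J.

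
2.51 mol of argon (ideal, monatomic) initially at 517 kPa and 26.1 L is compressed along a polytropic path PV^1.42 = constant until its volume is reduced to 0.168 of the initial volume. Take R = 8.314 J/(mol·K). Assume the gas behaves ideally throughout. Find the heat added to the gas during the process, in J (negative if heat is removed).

-13300 J

T₁ = P₁V₁/(nR) = 517×26.1/(2.51×8.314) = 647 K.
Polytropic n=1.42: T₂ = T₁(V₁/V₂)^(n−1) = 647×(5.95)^0.42 = 1370 K; P₂ = P₁(V₁/V₂)^n = 6510 kPa.
W = (P₁V₁−P₂V₂)/(n−1) = (517×26.1−6510×4.38)/0.42 = -35800 J.
ΔU = nCvΔT = 2.51×12.5×(1370−647) = 22600 J.
Q = ΔU + W = -13300 J.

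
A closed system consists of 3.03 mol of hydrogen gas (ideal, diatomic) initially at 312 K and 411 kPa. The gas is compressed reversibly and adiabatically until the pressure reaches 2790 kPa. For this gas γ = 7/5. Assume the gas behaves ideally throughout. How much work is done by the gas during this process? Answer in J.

-14300 J

V₁ = nRT₁/P₁ = 3.03×8.314×312/411 = 19.1 L.
Adiabatic: T₂/T₁ = (P₂/P₁)^((γ−1)/γ) ⇒ T₂ = 312×(6.79)^0.286 = 539 K; V₂ = 4.87 L.
ΔU = nCvΔT = 3.03×20.8×(539−312) = 14300 J.
Q = 0 for an adiabatic process, so W = −ΔU = -14300 J.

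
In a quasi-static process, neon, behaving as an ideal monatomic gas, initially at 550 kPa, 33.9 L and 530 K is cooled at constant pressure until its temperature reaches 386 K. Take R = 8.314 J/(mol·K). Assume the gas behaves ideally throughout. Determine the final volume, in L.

Isobaric: P stays 550 kPa; V/T = const ⇒ T₂ = 386 K, V₂ = 24.7 L.

24.7 L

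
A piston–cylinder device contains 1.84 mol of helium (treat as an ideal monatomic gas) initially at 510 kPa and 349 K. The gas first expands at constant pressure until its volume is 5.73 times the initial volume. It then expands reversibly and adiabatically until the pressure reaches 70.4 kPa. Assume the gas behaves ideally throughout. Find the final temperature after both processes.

V₁ = nRT₁/P₁ = 1.84×8.314×349/510 = 10.5 L.
Step 1 — Isobaric: P stays 510 kPa; V/T = const ⇒ T₂ = 2000 K, V₂ = 60.0 L.
W = PΔV = 510×(60.0−10.5) kPa·L = 25300 J.
ΔU = nCvΔT = 1.84×12.5×(2000−349) = 37900 J.
Q = ΔU + W = nCpΔT = 63100 J.
State after step 1: P = 510 kPa, V = 60.0 L, T = 2000 K.
Step 2 — Adiabatic: T₂/T₁ = (P₂/P₁)^((γ−1)/γ) ⇒ T₂ = 2000×(0.138)^0.400 = 906 K; V₂ = 197 L.
ΔU = nCvΔT = 1.84×12.5×(906−2000) = -25100 J.
Q = 0 for an adiabatic process, so W = −ΔU = 25100 J.
Net over both steps: W = 50400 J, Q = 63100 J, ΔU = 12800 J.

906 K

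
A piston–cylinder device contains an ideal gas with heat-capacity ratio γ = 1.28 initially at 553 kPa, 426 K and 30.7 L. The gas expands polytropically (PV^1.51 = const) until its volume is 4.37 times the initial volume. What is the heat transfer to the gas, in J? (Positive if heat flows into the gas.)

n = P₁V₁/(RT₁) = 553×30.7/(8.314×426) = 4.79 mol.
Polytropic n=1.51: T₂ = T₁(V₁/V₂)^(n−1) = 426×(0.229)^0.51 = 201 K; P₂ = P₁(V₁/V₂)^n = 59.6 kPa.
W = (P₁V₁−P₂V₂)/(n−1) = (553×30.7−59.6×134)/0.51 = 17600 J.
ΔU = nCvΔT = 4.79×29.7×(201−426) = -32100 J.
Q = ΔU + W = -14500 J.

-14500 J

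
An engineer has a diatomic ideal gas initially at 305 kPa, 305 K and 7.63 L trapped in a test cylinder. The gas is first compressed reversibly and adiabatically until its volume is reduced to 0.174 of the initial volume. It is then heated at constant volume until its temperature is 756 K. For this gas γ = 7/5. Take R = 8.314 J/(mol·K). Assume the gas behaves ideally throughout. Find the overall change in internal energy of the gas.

n = P₁V₁/(RT₁) = 305×7.63/(8.314×305) = 0.918 mol.
Step 1 — Adiabatic: TV^(γ−1) = const ⇒ T₂ = 305×(5.75)^0.400 = 614 K; PV^γ = const ⇒ P₂ = 3530 kPa.
ΔU = nCvΔT = 0.918×20.8×(614−305) = 5890 J.
Q = 0 for an adiabatic process, so W = −ΔU = -5890 J.
State after step 1: P = 3530 kPa, V = 1.33 L, T = 614 K.
Step 2 — Isochoric: V stays 1.33 L; P/T = const ⇒ T₂ = 756 K, P₂ = 4340 kPa.
W = 0 (no volume change).
ΔU = nCvΔT = 0.918×20.8×(756−614) = 2710 J.
Q = ΔU = 2710 J.
Net over both steps: W = -5890 J, Q = 2710 J, ΔU = 8600 J.

8600 J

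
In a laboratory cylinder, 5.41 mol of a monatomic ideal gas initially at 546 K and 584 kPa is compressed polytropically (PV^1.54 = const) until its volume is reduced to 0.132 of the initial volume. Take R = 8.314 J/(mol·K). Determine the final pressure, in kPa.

13200 kPa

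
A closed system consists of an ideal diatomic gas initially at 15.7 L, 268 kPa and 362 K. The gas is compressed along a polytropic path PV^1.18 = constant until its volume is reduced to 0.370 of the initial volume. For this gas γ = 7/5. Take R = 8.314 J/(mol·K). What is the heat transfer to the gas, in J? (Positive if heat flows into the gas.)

-2520 J

n = P₁V₁/(RT₁) = 268×15.7/(8.314×362) = 1.40 mol.
Polytropic n=1.18: T₂ = T₁(V₁/V₂)^(n−1) = 362×(2.70)^0.18 = 433 K; P₂ = P₁(V₁/V₂)^n = 866 kPa.
W = (P₁V₁−P₂V₂)/(n−1) = (268×15.7−866×5.81)/0.18 = -4580 J.
ΔU = nCvΔT = 1.40×20.8×(433−362) = 2060 J.
Q = ΔU + W = -2520 J.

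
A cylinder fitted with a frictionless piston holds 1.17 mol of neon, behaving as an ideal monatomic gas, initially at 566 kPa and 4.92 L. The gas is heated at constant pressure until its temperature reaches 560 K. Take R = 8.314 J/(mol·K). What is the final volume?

9.62 L

T₁ = P₁V₁/(nR) = 566×4.92/(1.17×8.314) = 286 K.
Isobaric: P stays 566 kPa; V/T = const ⇒ T₂ = 560 K, V₂ = 9.62 L.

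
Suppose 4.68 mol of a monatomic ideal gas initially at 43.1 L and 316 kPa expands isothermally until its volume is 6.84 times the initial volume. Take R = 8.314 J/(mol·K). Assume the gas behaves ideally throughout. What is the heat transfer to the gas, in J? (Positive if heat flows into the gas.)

T₁ = P₁V₁/(nR) = 316×43.1/(4.68×8.314) = 350 K.
Isothermal: T stays 350 K; PV = const ⇒ V₂ = 295 L, P₂ = 46.2 kPa.
ΔU = 0 (ideal gas, T constant).
W = nRT ln(V₂/V₁) = 4.68×8.314×350×ln(6.84) = 26200 J.
Q = ΔU + W = 26200 J.

26200 J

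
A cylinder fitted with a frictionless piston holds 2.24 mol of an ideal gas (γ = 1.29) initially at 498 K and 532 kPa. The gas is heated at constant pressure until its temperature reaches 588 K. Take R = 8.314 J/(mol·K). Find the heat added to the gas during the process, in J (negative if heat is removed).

7460 J

V₁ = nRT₁/P₁ = 2.24×8.314×498/532 = 17.4 L.
Isobaric: P stays 532 kPa; V/T = const ⇒ T₂ = 588 K, V₂ = 20.6 L.
W = PΔV = 532×(20.6−17.4) kPa·L = 1680 J.
ΔU = nCvΔT = 2.24×28.7×(588−498) = 5780 J.
Q = ΔU + W = nCpΔT = 7460 J.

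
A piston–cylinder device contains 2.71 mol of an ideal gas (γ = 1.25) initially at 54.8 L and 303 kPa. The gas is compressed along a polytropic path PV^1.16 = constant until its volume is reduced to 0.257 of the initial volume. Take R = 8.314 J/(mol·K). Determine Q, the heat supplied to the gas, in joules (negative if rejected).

-9070 J

T₁ = P₁V₁/(nR) = 303×54.8/(2.71×8.314) = 737 K.
Polytropic n=1.16: T₂ = T₁(V₁/V₂)^(n−1) = 737×(3.89)^0.16 = 916 K; P₂ = P₁(V₁/V₂)^n = 1470 kPa.
W = (P₁V₁−P₂V₂)/(n−1) = (303×54.8−1470×14.1)/0.16 = -25200 J.
ΔU = nCvΔT = 2.71×33.3×(916−737) = 16100 J.
Q = ΔU + W = -9070 J.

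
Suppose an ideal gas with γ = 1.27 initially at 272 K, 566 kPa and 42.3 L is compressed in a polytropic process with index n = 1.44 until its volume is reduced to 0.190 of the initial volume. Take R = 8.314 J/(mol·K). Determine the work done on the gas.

58600 J

n = P₁V₁/(RT₁) = 566×42.3/(8.314×272) = 10.6 mol.
Polytropic n=1.44: T₂ = T₁(V₁/V₂)^(n−1) = 272×(5.26)^0.44 = 565 K; P₂ = P₁(V₁/V₂)^n = 6190 kPa.
W = (P₁V₁−P₂V₂)/(n−1) = (566×42.3−6190×8.04)/0.44 = -58600 J.
Work done on the gas = −W_by = 58600 J.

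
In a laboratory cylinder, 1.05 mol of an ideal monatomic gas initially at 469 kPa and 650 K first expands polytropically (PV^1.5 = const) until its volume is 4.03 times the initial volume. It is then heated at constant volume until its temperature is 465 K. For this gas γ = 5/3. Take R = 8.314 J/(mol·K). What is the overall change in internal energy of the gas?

V₁ = nRT₁/P₁ = 1.05×8.314×650/469 = 12.1 L.
Step 1 — Polytropic n=1.5: T₂ = T₁(V₁/V₂)^(n−1) = 650×(0.248)^0.50 = 324 K; P₂ = P₁(V₁/V₂)^n = 58.0 kPa.
W = (P₁V₁−P₂V₂)/(n−1) = (469×12.1−58.0×48.8)/0.50 = 5700 J.
ΔU = nCvΔT = 1.05×12.5×(324−650) = -4270 J.
Q = ΔU + W = 1420 J.
State after step 1: P = 58.0 kPa, V = 48.8 L, T = 324 K.
Step 2 — Isochoric: V stays 48.8 L; P/T = const ⇒ T₂ = 465 K, P₂ = 83.3 kPa.
W = 0 (no volume change).
ΔU = nCvΔT = 1.05×12.5×(465−324) = 1850 J.
Q = ΔU = 1850 J.
Net over both steps: W = 5700 J, Q = 3270 J, ΔU = -2420 J.

-2420 J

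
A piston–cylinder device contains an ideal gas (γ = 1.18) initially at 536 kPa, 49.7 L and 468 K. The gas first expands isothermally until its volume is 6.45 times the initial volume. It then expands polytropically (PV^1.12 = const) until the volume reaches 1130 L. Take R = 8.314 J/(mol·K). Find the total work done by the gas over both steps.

n = P₁V₁/(RT₁) = 536×49.7/(8.314×468) = 6.85 mol.
Step 1 — Isothermal: T stays 468 K; PV = const ⇒ V₂ = 321 L, P₂ = 83.1 kPa.
ΔU = 0 (ideal gas, T constant).
W = nRT ln(V₂/V₁) = 6.85×8.314×468×ln(6.45) = 49700 J.
Q = ΔU + W = 49700 J.
State after step 1: P = 83.1 kPa, V = 321 L, T = 468 K.
Step 2 — Polytropic n=1.12: T₂ = T₁(V₁/V₂)^(n−1) = 468×(0.284)^0.12 = 402 K; P₂ = P₁(V₁/V₂)^n = 20.3 kPa.
W = (P₁V₁−P₂V₂)/(n−1) = (83.1×321−20.3×1130)/0.12 = 31100 J.
ΔU = nCvΔT = 6.85×46.2×(402−468) = -20800 J.
Q = ΔU + W = 10400 J.
Net over both steps: W = 80800 J, Q = 60000 J, ΔU = -20800 J.

80800 J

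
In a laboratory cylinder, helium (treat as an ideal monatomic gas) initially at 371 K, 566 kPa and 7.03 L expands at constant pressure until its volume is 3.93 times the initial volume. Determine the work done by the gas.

n = P₁V₁/(RT₁) = 566×7.03/(8.314×371) = 1.29 mol.
Isobaric: P stays 566 kPa; V/T = const ⇒ T₂ = 1460 K, V₂ = 27.6 L.
W = PΔV = 566×(27.6−7.03) kPa·L = 11700 J.

11700 J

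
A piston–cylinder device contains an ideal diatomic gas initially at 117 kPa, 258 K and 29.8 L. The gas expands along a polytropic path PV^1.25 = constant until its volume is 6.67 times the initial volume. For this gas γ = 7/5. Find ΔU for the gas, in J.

n = P₁V₁/(RT₁) = 117×29.8/(8.314×258) = 1.63 mol.
Polytropic n=1.25: T₂ = T₁(V₁/V₂)^(n−1) = 258×(0.150)^0.25 = 161 K; P₂ = P₁(V₁/V₂)^n = 10.9 kPa.
For an ideal gas ΔU = nCvΔT with Cv = (5/2)R = 20.8 J/(mol·K).
ΔU = 1.63×20.8×(161−258) = -3290 J.

-3290 J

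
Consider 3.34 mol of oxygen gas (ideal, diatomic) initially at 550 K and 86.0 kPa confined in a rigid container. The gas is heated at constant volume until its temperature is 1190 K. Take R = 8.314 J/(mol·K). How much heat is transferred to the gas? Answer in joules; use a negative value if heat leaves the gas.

V₁ = nRT₁/P₁ = 3.34×8.314×550/86.0 = 178 L.
Isochoric: V stays 178 L; P/T = const ⇒ T₂ = 1190 K, P₂ = 186 kPa.
W = 0 (no volume change).
ΔU = nCvΔT = 3.34×20.8×(1190−550) = 44400 J.
Q = ΔU = 44400 J.

44400 J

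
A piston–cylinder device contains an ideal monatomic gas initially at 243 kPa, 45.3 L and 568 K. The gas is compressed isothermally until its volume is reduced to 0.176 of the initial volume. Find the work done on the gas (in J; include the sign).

n = P₁V₁/(RT₁) = 243×45.3/(8.314×568) = 2.33 mol.
Isothermal: T stays 568 K; PV = const ⇒ V₂ = 7.97 L, P₂ = 1380 kPa.
W = nRT ln(V₂/V₁) = 2.33×8.314×568×ln(0.176) = -19100 J.
Work done on the gas = −W_by = 19100 J.

19100 J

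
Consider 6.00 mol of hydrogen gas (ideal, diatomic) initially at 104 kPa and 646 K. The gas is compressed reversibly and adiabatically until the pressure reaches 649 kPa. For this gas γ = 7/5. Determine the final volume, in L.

83.8 L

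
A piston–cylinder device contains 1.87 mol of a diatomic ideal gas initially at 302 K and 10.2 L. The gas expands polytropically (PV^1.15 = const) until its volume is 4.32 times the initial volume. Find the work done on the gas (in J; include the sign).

P₁ = nRT₁/V₁ = 1.87×8.314×302/10.2 = 460 kPa.
Polytropic n=1.15: T₂ = T₁(V₁/V₂)^(n−1) = 302×(0.231)^0.15 = 242 K; P₂ = P₁(V₁/V₂)^n = 85.6 kPa.
W = (P₁V₁−P₂V₂)/(n−1) = (460×10.2−85.6×44.1)/0.15 = 6170 J.
Work done on the gas = −W_by = -6170 J.

-6170 J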